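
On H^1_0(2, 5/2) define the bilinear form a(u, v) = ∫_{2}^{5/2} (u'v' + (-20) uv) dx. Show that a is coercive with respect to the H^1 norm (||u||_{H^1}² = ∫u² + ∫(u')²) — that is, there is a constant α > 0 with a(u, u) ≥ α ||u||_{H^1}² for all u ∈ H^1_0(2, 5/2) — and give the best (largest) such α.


α = 4*(-5 + π^2)/(1 + 4*π^2)

Coercivity of a(·,·) on H^1_0(2, 5/2) means a(u, u) ≥ α ||u||_{H^1}² for every u ∈ H^1_0.
The interval has length L = 1/2, and Poincaré/coercivity depend only on L. Here a(u, u) = ∫(u')² + (-20)·∫u².
Here c = -20 < 0 with |c| < (π/L)² = 4*π^2, so coercivity still holds. The condition a(u,u) ≥ α||u||_{H^1}² reads (1−α)∫(u')² ≥ (α−c)∫u². Any admissible α is ≤ 1 (rapidly oscillating u have ∫u²/∫(u')² → 0), and α = 1 would force 0 ≥ (1−c)∫u², impossible since c < 1; so 1−α > 0. By the sharp Poincaré inequality on H^1_0 of an interval of length L, ∫(u')² ≥ (π/L)²∫u² with equality for the first sine mode sin(π(x−x₀)/L) (x₀ the left endpoint), so the inequality holds for all u iff (1−α)(π/L)² ≥ α − c, i.e. α ≤ ((π/L)² + c)/((π/L)² + 1) = (1 + c(L/π)²)/(1 + (L/π)²). (Direct route, valid since c ≤ 0: Poincaré gives c∫u² ≥ c(L/π)²∫(u')², so a(u,u) ≥ (1 + c(L/π)²)∫(u')², while ||u||_{H^1}² ≤ (1 + (L/π)²)∫(u')²; dividing yields the same α.) With (π/L)² = 4*π^2 and c = -20, the largest admissible constant is α = ((π/L)² + c)/((π/L)² + 1).
Simplifying, α = 4*(-5 + π^2)/(1 + 4*π^2).


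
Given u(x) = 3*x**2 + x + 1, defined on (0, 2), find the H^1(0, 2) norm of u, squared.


||u||_{H^1}^2 = 3424/15

The H^1 norm (squared) on an interval (0, L) is
  ||u||_{H^1}^2 = ∫_0^L u(x)^2 dx + ∫_0^L u'(x)^2 dx.
Compute u'(x) = 6*x + 1.
Then u(x)^2 = 9*x**4 + 6*x**3 + 7*x**2 + 2*x + 1 and u'(x)^2 = 36*x**2 + 12*x + 1.
Integrate each monomial from 0 to 2 using ∫_0^2 c·x^n dx = c·2^(n+1)/(n+1):
  ∫_0^2 u(x)^2 dx = ∫_0^2 (9*x^4 + 6*x^3 + 7*x^2 + 2*x + 1) dx. Term by term:
    ∫_0^2 9*x^4 dx = 288/5;  ∫_0^2 6*x^3 dx = 24;  ∫_0^2 7*x^2 dx = 56/3;
    ∫_0^2 2*x dx = 4;  ∫_0^2 1 dx = 2.
  Sum: 288/5 + 24 + 56/3 + 4 + 2 = 1594/15.
  ∫_0^2 u'(x)^2 dx = ∫_0^2 (36*x^2 + 12*x + 1) dx. Term by term:
    ∫_0^2 36*x^2 dx = 96;  ∫_0^2 12*x dx = 24;  ∫_0^2 1 dx = 2.
  Sum: 96 + 24 + 2 = 122.
Adding: ||u||_{H^1}^2 = 1594/15 + 122 = 3424/15.


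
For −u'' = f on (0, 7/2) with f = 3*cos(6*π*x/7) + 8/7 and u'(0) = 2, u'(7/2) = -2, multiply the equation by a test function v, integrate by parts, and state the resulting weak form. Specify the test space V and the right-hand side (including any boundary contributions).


V = H^1(0, 7/2) (v unrestricted at boundary; u is determined up to an additive constant); weak form: ∫_0^7/2 u'v' dx = ∫_0^7/2 (3*cos(6*π*x/7) + 8/7) v dx − 2·v(7/2) − 2·v(0) for all v ∈ V.

Multiply both sides by a test function v and integrate from 0 to 7/2:
  ∫_0^7/2 −u''(x) v(x) dx = ∫_0^7/2 f(x) v(x) dx.
Integrate the LHS by parts once:
  ∫_0^7/2 −u'' v dx = −[u'(x) v(x)]_0^7/2 + ∫_0^7/2 u'(x) v'(x) dx.
Thus ∫_0^7/2 u'(x) v'(x) dx = ∫_0^7/2 f(x) v(x) dx + [u'(x) v(x)]_0^7/2.
Choose V so that boundary terms are either known or forced to vanish.
u has inhomogeneous Neumann u'(0) = 2, u'(7/2) = -2. [u' v]_0^7/2 = (-2)·v(7/2) − (2)·v(0) = − 2·v(7/2) − 2·v(0). Take V = H^1(0, 7/2); boundary term becomes part of RHS.
Weak formulation: find u (satisfying any essential BC) such that ∫_0^7/2 u'(x) v'(x) dx = ∫_0^7/2 f v dx − 2·v(7/2) − 2·v(0) for all v ∈ V (Neumann data are natural BCs: they enter the RHS as boundary terms).
Substituting f(x) = 3*cos(6*π*x/7) + 8/7, the right-hand side is ∫_0^7/2 (3*cos(6*π*x/7) + 8/7) v dx − 2·v(7/2) − 2·v(0).
Compatibility check (pure Neumann): taking v ≡ 1 ∈ V gives 0 = ∫_0^7/2 f dx + (-2) − (2), i.e. ∫_0^7/2 f dx must equal u'(0) − u'(7/2) = 4. Indeed ∫_0^7/2 (3*cos(6*π*x/7) + 8/7) dx = 4, so the data are compatible. The solution is then unique only up to an additive constant (fix it e.g. by requiring ∫_0^7/2 u dx = 0).


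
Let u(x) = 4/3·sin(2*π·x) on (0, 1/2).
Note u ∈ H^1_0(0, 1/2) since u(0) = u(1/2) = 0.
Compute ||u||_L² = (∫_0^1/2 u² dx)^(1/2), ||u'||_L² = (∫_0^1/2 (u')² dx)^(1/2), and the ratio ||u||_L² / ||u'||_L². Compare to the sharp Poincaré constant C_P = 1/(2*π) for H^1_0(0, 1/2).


||u||_L² / ||u'||_L² = 1/(2*π) = C_P.

u(x) = 4/3·sin(2*π·x), so u'(x) = 8*π*cos(2*π*x)/3.
Writing u(x) = A·sin(kπx/L) with A = 4/3 and k = 1, use ∫_0^L sin²(kπx/L) dx = L/2 and ∫_0^L cos²(kπx/L) dx = L/2.
u² = 16/9·sin²(2*π·x) and (u')² = 64*π^2/9·cos²(2*π·x), and each of sin², cos² integrates to L/2 = 1/4 over (0, 1/2).
∫_0^1/2 u² dx = 4/9, so ||u||_L² = 2/3.
∫_0^1/2 (u')² dx = 16*π^2/9, so ||u'||_L² = 4*π/3.
Ratio ||u||_L² / ||u'||_L² = 1/(2*π).
Sharp Poincaré constant on H^1_0(0, 1/2) is C_P = L/π = 1/(2*π), achieved by sin(2*π·x).
This is the k = 1 eigenfunction (up to amplitude), so the ratio equals the sharp Poincaré constant exactly.


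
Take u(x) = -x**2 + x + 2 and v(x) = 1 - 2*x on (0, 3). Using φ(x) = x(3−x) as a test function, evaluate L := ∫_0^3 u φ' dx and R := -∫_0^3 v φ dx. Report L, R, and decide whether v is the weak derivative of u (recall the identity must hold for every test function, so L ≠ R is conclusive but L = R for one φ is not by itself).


LHS = 9, RHS = 9. Yes, v = u' weakly.

u(x) = -x**2 + x + 2, classical derivative u'(x) = 1 - 2*x.
φ(x) = x(3−x), so φ'(x) = 3 - 2*x.
Note φ(0) = φ(3) = 0, so the boundary term u·φ vanishes.
LHS = ∫_0^3 u(x) φ'(x) dx = ∫_0^3 (2*x^3 - 5*x^2 - x + 6) dx. Term by term:
  ∫_0^3 2*x^3 dx = 81/2;  ∫_0^3 -5*x^2 dx = -45;  ∫_0^3 -x dx = -9/2;
  ∫_0^3 6 dx = 18.
Sum: 81/2 − 45 − 9/2 + 18 = 9.
So LHS = 9.
∫_0^3 v(x) φ(x) dx = ∫_0^3 (2*x^3 - 7*x^2 + 3*x) dx. Term by term:
  ∫_0^3 2*x^3 dx = 81/2;  ∫_0^3 -7*x^2 dx = -63;  ∫_0^3 3*x dx = 27/2.
Sum: 81/2 − 63 + 27/2 = -9.
So RHS = -∫_0^3 v(x) φ(x) dx = 9.
LHS = RHS, so the identity holds for this test φ.
Moreover u is smooth here and v(x) = u'(x) = 1 - 2*x pointwise, so the identity holds for every test function. Hence v is the weak derivative of u.


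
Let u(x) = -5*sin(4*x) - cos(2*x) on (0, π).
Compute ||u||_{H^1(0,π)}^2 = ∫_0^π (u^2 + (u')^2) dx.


||u||_{H^1(0,π)}^2 = 215*π

u'(x) = 2*sin(2*x) - 20*cos(4*x).
Expand u² and (u')² and integrate term by term on (0, π), using: for integers n ≥ 1, ∫_0^π sin²(nx) dx = ∫_0^π cos²(nx) dx = π/2; for n ≠ n', ∫_0^π sin(nx)sin(n'x) dx = ∫_0^π cos(nx)cos(n'x) dx = 0; and by product-to-sum, ∫_0^π sin(nx)cos(n'x) dx = ½∫_0^π [sin((n+n')x) + sin((n−n')x)] dx, which is 0 when n+n' is even and 2n/(n²−n'²) when n+n' is odd (it need not vanish on (0, π)).
  u² squared terms: (-1)²·∫cos(2x)² dx = 1·π/2 = π/2;  (-5)²·∫sin(4x)² dx = 25·π/2 = 25*π/2.
  u² cross terms: 2·(-1)·(-5)·∫cos(2x)·sin(4x) dx = 10·(0) = 0.
  So ∫_0^π u² dx = π/2 + 25*π/2 + 0 = 13*π.
  (u')² squared terms: (-20)²·∫cos(4x)² dx = 400·π/2 = 200*π;  (2)²·∫sin(2x)² dx = 4·π/2 = 2*π.
  (u')² cross terms: 2·(-20)·(2)·∫cos(4x)·sin(2x) dx = -80·(0) = 0.
  So ∫_0^π (u')² dx = 200*π + 2*π + 0 = 202*π.
||u||_{H^1}^2 = (13*π) + (202*π) = 215*π.


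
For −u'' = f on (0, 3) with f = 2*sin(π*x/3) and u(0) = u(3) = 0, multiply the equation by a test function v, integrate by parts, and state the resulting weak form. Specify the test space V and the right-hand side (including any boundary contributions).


V = H^1_0(0, 3) (so v(0) = v(3) = 0); weak form: ∫_0^3 u'v' dx = ∫_0^3 (2*sin(π*x/3)) v dx for all v ∈ V.

Multiply both sides by a test function v and integrate from 0 to 3:
  ∫_0^3 −u''(x) v(x) dx = ∫_0^3 f(x) v(x) dx.
Integrate the LHS by parts once:
  ∫_0^3 −u'' v dx = −[u'(x) v(x)]_0^3 + ∫_0^3 u'(x) v'(x) dx.
Thus ∫_0^3 u'(x) v'(x) dx = ∫_0^3 f(x) v(x) dx + [u'(x) v(x)]_0^3.
Choose V so that boundary terms are either known or forced to vanish.
u is Dirichlet: u(0) = u(3) = 0. Let V = H^1_0(0, 3); then v(0) = v(3) = 0, and [u' v]_0^3 = 0.
Weak formulation: find u (satisfying any essential BC) such that ∫_0^3 u'(x) v'(x) dx = ∫_0^3 f v dx for all v ∈ V.
Substituting f(x) = 2*sin(π*x/3), the right-hand side is ∫_0^3 (2*sin(π*x/3)) v dx.


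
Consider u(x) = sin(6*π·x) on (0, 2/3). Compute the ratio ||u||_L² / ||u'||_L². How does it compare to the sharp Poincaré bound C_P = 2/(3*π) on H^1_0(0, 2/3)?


||u||_L² / ||u'||_L² = 1/(6*π) < C_P = 2/(3*π).

u(x) = sin(6*π·x), so u'(x) = 6*π*cos(6*π*x).
Writing u(x) = A·sin(kπx/L) with A = 1 and k = 4, use ∫_0^L sin²(kπx/L) dx = L/2 and ∫_0^L cos²(kπx/L) dx = L/2.
u² = 1·sin²(6*π·x) and (u')² = 36*π^2·cos²(6*π·x), and each of sin², cos² integrates to L/2 = 1/3 over (0, 2/3).
∫_0^2/3 u² dx = 1/3, so ||u||_L² = sqrt(3)/3.
∫_0^2/3 (u')² dx = 12*π^2, so ||u'||_L² = 2*sqrt(3)*π.
Ratio ||u||_L² / ||u'||_L² = 1/(6*π).
Sharp Poincaré constant on H^1_0(0, 2/3) is C_P = L/π = 2/(3*π), achieved by sin(3*π/2·x).
This is the k = 4 harmonic; the ratio L/(kπ) is strictly less than C_P = L/π, consistent with the sharp inequality ||u||_L² ≤ C_P ||u'||_L².


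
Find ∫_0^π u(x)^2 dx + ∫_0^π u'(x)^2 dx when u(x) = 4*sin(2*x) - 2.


||u||_{H^1(0,π)}^2 = 44*π

u'(x) = 8*cos(2*x).
Expand u² and (u')² and integrate term by term on (0, π), using: for integers n ≥ 1, ∫_0^π sin²(nx) dx = ∫_0^π cos²(nx) dx = π/2; for n ≠ n', ∫_0^π sin(nx)sin(n'x) dx = ∫_0^π cos(nx)cos(n'x) dx = 0; and by product-to-sum, ∫_0^π sin(nx)cos(n'x) dx = ½∫_0^π [sin((n+n')x) + sin((n−n')x)] dx, which is 0 when n+n' is even and 2n/(n²−n'²) when n+n' is odd (it need not vanish on (0, π)). For the constant mode: ∫_0^π 1 dx = π, ∫_0^π cos(nx) dx = 0, ∫_0^π sin(nx) dx = (1−(−1)^n)/n.
  u² squared terms: (-2)²·∫1 dx = 4·π = 4*π;  (4)²·∫sin(2x)² dx = 16·π/2 = 8*π.
  u² cross terms: 2·(-2)·(4)·∫1·sin(2x) dx = -16·(0) = 0.
  So ∫_0^π u² dx = 4*π + 8*π + 0 = 12*π.
  (u')² squared terms: (8)²·∫cos(2x)² dx = 64·π/2 = 32*π.
  So ∫_0^π (u')² dx = 32*π.
||u||_{H^1}^2 = (12*π) + (32*π) = 44*π.


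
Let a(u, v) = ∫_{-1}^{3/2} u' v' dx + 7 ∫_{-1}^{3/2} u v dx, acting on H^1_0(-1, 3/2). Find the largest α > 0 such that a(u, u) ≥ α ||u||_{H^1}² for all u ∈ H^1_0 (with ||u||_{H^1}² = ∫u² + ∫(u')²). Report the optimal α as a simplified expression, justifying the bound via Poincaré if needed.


α = 1

Coercivity of a(·,·) on H^1_0(-1, 3/2) means a(u, u) ≥ α ||u||_{H^1}² for every u ∈ H^1_0.
The interval has length L = 5/2, and Poincaré/coercivity depend only on L. Here a(u, u) = ∫(u')² + (7)·∫u².
Here c = 7 ≥ 1, so a(u,u) = ∫(u')² + c∫u² ≥ ∫(u')² + ∫u² = ||u||_{H^1}², i.e. α = 1 works. No larger α is possible: a(u,u) ≥ α||u||_{H^1}² means (1−α)∫(u')² ≥ (α−c)∫u², and for the modes u_n = sin(nπ(x−x₀)/L) (x₀ the left endpoint) one has ∫u_n²/∫(u_n')² = (L/(nπ))² → 0, so a(u_n,u_n)/||u_n||_{H^1}² → 1. Hence the optimal constant is α = 1.
Therefore α = 1.


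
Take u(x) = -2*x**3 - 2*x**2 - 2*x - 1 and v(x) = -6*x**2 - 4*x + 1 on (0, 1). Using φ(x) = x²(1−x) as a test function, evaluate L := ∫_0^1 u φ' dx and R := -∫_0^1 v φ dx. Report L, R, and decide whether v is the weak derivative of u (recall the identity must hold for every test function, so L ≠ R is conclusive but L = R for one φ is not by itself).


LHS = 17/30, RHS = 19/60. No, v is not the weak derivative of u.

u(x) = -2*x**3 - 2*x**2 - 2*x - 1, classical derivative u'(x) = -6*x**2 - 4*x - 2.
φ(x) = x²(1−x), so φ'(x) = x*(2 - 3*x).
Note φ(0) = φ(1) = 0, so the boundary term u·φ vanishes.
LHS = ∫_0^1 u(x) φ'(x) dx = ∫_0^1 (6*x^5 + 2*x^4 + 2*x^3 - x^2 - 2*x) dx. Term by term:
  ∫_0^1 6*x^5 dx = 1;  ∫_0^1 2*x^4 dx = 2/5;  ∫_0^1 2*x^3 dx = 1/2;
  ∫_0^1 -x^2 dx = -1/3;  ∫_0^1 -2*x dx = -1.
Sum: 1 + 2/5 + 1/2 − 1/3 − 1 = 17/30.
So LHS = 17/30.
∫_0^1 v(x) φ(x) dx = ∫_0^1 (6*x^5 - 2*x^4 - 5*x^3 + x^2) dx. Term by term:
  ∫_0^1 6*x^5 dx = 1;  ∫_0^1 -2*x^4 dx = -2/5;  ∫_0^1 -5*x^3 dx = -5/4;
  ∫_0^1 x^2 dx = 1/3.
Sum: 1 − 2/5 − 5/4 + 1/3 = -19/60.
So RHS = -∫_0^1 v(x) φ(x) dx = 19/60.
LHS − RHS = 1/4 ≠ 0, so the identity fails.
(For a valid weak derivative the identity must hold for EVERY test function, in particular this one. The failure shows v is NOT the weak derivative of u.)
Correct weak derivative would be u'(x) = -6*x**2 - 4*x - 2.


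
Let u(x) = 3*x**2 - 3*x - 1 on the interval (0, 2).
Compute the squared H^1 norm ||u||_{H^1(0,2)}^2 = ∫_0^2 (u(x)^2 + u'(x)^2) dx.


||u||_{H^1}^2 = 248/5

The H^1 norm (squared) on an interval (0, L) is
  ||u||_{H^1}^2 = ∫_0^L u(x)^2 dx + ∫_0^L u'(x)^2 dx.
Compute u'(x) = 6*x - 3.
Then u(x)^2 = 9*x**4 - 18*x**3 + 3*x**2 + 6*x + 1 and u'(x)^2 = 36*x**2 - 36*x + 9.
Integrate each monomial from 0 to 2 using ∫_0^2 c·x^n dx = c·2^(n+1)/(n+1):
  ∫_0^2 u(x)^2 dx = ∫_0^2 (9*x^4 - 18*x^3 + 3*x^2 + 6*x + 1) dx. Term by term:
    ∫_0^2 9*x^4 dx = 288/5;  ∫_0^2 -18*x^3 dx = -72;  ∫_0^2 3*x^2 dx = 8;
    ∫_0^2 6*x dx = 12;  ∫_0^2 1 dx = 2.
  Sum: 288/5 − 72 + 8 + 12 + 2 = 38/5.
  ∫_0^2 u'(x)^2 dx = ∫_0^2 (36*x^2 - 36*x + 9) dx. Term by term:
    ∫_0^2 36*x^2 dx = 96;  ∫_0^2 -36*x dx = -72;  ∫_0^2 9 dx = 18.
  Sum: 96 − 72 + 18 = 42.
Adding: ||u||_{H^1}^2 = 38/5 + 42 = 248/5.


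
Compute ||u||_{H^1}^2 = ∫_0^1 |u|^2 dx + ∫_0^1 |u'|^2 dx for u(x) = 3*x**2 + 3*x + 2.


||u||_{H^1}^2 = 623/10

The H^1 norm (squared) on an interval (0, L) is
  ||u||_{H^1}^2 = ∫_0^L u(x)^2 dx + ∫_0^L u'(x)^2 dx.
Compute u'(x) = 6*x + 3.
Then u(x)^2 = 9*x**4 + 18*x**3 + 21*x**2 + 12*x + 4 and u'(x)^2 = 36*x**2 + 36*x + 9.
Integrate each monomial from 0 to 1 using ∫_0^1 c·x^n dx = c·1^(n+1)/(n+1):
  ∫_0^1 u(x)^2 dx = ∫_0^1 (9*x^4 + 18*x^3 + 21*x^2 + 12*x + 4) dx. Term by term:
    ∫_0^1 9*x^4 dx = 9/5;  ∫_0^1 18*x^3 dx = 9/2;  ∫_0^1 21*x^2 dx = 7;
    ∫_0^1 12*x dx = 6;  ∫_0^1 4 dx = 4.
  Sum: 9/5 + 9/2 + 7 + 6 + 4 = 233/10.
  ∫_0^1 u'(x)^2 dx = ∫_0^1 (36*x^2 + 36*x + 9) dx. Term by term:
    ∫_0^1 36*x^2 dx = 12;  ∫_0^1 36*x dx = 18;  ∫_0^1 9 dx = 9.
  Sum: 12 + 18 + 9 = 39.
Adding: ||u||_{H^1}^2 = 233/10 + 39 = 623/10.


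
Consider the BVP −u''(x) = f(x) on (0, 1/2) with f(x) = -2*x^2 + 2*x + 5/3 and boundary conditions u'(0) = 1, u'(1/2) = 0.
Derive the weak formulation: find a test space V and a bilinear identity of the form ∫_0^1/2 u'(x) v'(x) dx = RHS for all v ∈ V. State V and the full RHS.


V = H^1(0, 1/2) (v unrestricted at boundary; u is determined up to an additive constant); weak form: ∫_0^1/2 u'v' dx = ∫_0^1/2 (-2*x^2 + 2*x + 5/3) v dx − v(0) for all v ∈ V.

Multiply both sides by a test function v and integrate from 0 to 1/2:
  ∫_0^1/2 −u''(x) v(x) dx = ∫_0^1/2 f(x) v(x) dx.
Integrate the LHS by parts once:
  ∫_0^1/2 −u'' v dx = −[u'(x) v(x)]_0^1/2 + ∫_0^1/2 u'(x) v'(x) dx.
Thus ∫_0^1/2 u'(x) v'(x) dx = ∫_0^1/2 f(x) v(x) dx + [u'(x) v(x)]_0^1/2.
Choose V so that boundary terms are either known or forced to vanish.
u has inhomogeneous Neumann u'(0) = 1, u'(1/2) = 0. [u' v]_0^1/2 = (0)·v(1/2) − (1)·v(0) = − v(0). Take V = H^1(0, 1/2); boundary term becomes part of RHS.
Weak formulation: find u (satisfying any essential BC) such that ∫_0^1/2 u'(x) v'(x) dx = ∫_0^1/2 f v dx − v(0) for all v ∈ V (Neumann data are natural BCs: they enter the RHS as boundary terms).
Substituting f(x) = -2*x^2 + 2*x + 5/3, the right-hand side is ∫_0^1/2 (-2*x^2 + 2*x + 5/3) v dx − v(0).
Compatibility check (pure Neumann): taking v ≡ 1 ∈ V gives 0 = ∫_0^1/2 f dx + (0) − (1), i.e. ∫_0^1/2 f dx must equal u'(0) − u'(1/2) = 1. Indeed ∫_0^1/2 (-2*x^2 + 2*x + 5/3) dx = 1, so the data are compatible. The solution is then unique only up to an additive constant (fix it e.g. by requiring ∫_0^1/2 u dx = 0).


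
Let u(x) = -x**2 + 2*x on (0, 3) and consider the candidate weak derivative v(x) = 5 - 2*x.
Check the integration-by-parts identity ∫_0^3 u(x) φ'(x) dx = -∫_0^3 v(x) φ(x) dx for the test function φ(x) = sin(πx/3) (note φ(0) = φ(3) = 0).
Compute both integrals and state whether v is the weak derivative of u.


LHS = 6/π, RHS = -12/π. No, v is not the weak derivative of u.

u(x) = -x**2 + 2*x, classical derivative u'(x) = 2 - 2*x.
φ(x) = sin(πx/3), so φ'(x) = π*cos(π*x/3)/3.
Note φ(0) = φ(3) = 0, so the boundary term u·φ vanishes.
LHS = ∫_0^3 u(x) φ'(x) dx = ∫_0^3 (-π*x^2*cos(π*x/3)/3 + 2*π*x*cos(π*x/3)/3) dx. Term by term:
  ∫_0^3 -π*x^2*cos(π*x/3)/3 dx = 18/π;  ∫_0^3 2*π*x*cos(π*x/3)/3 dx = -12/π.
Sum: 18/π − 12/π = 6/π.
So LHS = 6/π.
∫_0^3 v(x) φ(x) dx = ∫_0^3 (-2*x*sin(π*x/3) + 5*sin(π*x/3)) dx. Term by term:
  ∫_0^3 5*sin(π*x/3) dx = 30/π;  ∫_0^3 -2*x*sin(π*x/3) dx = -18/π.
Sum: 30/π − 18/π = 12/π.
So RHS = -∫_0^3 v(x) φ(x) dx = -12/π.
LHS − RHS = 18/π ≠ 0, so the identity fails.
(For a valid weak derivative the identity must hold for EVERY test function, in particular this one. The failure shows v is NOT the weak derivative of u.)
Correct weak derivative would be u'(x) = 2 - 2*x.


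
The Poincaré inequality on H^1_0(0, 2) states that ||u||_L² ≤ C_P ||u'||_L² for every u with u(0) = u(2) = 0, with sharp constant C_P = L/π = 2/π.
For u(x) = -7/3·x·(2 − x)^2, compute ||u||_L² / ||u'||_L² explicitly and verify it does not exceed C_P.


||u||_L² / ||u'||_L² = sqrt(14)/7 < C_P = 2/π.

u(x) = -7/3·x·(2 − x)^2, so u'(x) = -7*x^2 + 56*x/3 - 28/3.
u(x) = -7/3·x·(2 − x)^2 vanishes at x = 0 and x = 2, so u ∈ H^1_0(0, 2). Differentiate via the product rule and integrate the resulting polynomials term by term.
  ∫_0^2 u² dx = ∫_0^2 (49*x^6/9 - 392*x^5/9 + 392*x^4/3 - 1568*x^3/9 + 784*x^2/9) dx. Term by term:
    ∫_0^2 49*x^6/9 dx = 896/9;  ∫_0^2 -392*x^5/9 dx = -12544/27;  ∫_0^2 392*x^4/3 dx = 12544/15;
    ∫_0^2 -1568*x^3/9 dx = -6272/9;  ∫_0^2 784*x^2/9 dx = 6272/27.
  Sum: 896/9 − 12544/27 + 12544/15 − 6272/9 + 6272/27 = 896/135.
  ∫_0^2 (u')² dx = ∫_0^2 (49*x^4 - 784*x^3/3 + 4312*x^2/9 - 3136*x/9 + 784/9) dx. Term by term:
    ∫_0^2 49*x^4 dx = 1568/5;  ∫_0^2 -784*x^3/3 dx = -3136/3;  ∫_0^2 4312*x^2/9 dx = 34496/27;
    ∫_0^2 -3136*x/9 dx = -6272/9;  ∫_0^2 784/9 dx = 1568/9.
  Sum: 1568/5 − 3136/3 + 34496/27 − 6272/9 + 1568/9 = 3136/135.
∫_0^2 u² dx = 896/135, so ||u||_L² = 8*sqrt(210)/45.
∫_0^2 (u')² dx = 3136/135, so ||u'||_L² = 56*sqrt(15)/45.
Ratio ||u||_L² / ||u'||_L² = sqrt(14)/7.
Sharp Poincaré constant on H^1_0(0, 2) is C_P = L/π = 2/π, achieved by sin(π/2·x).
A polynomial bump cannot attain the sharp Poincaré constant (only the first sine eigenfunction does), so the ratio is strictly less than C_P, consistent with ||u||_L² ≤ C_P ||u'||_L².


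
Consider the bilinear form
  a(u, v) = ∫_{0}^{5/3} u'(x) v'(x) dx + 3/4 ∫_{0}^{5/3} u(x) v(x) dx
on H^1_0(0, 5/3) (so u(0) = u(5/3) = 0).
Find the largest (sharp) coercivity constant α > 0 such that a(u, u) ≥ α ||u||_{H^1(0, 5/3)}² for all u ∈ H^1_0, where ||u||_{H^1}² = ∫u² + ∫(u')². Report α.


α = 3*(25 + 12*π^2)/(4*(25 + 9*π^2))

Coercivity of a(·,·) on H^1_0(0, 5/3) means a(u, u) ≥ α ||u||_{H^1}² for every u ∈ H^1_0.
The interval has length L = 5/3, and Poincaré/coercivity depend only on L. Here a(u, u) = ∫(u')² + (3/4)·∫u².
Here 0 < c = 3/4 < 1. The condition a(u,u) ≥ α||u||_{H^1}² reads (1−α)∫(u')² ≥ (α−c)∫u². Any admissible α is ≤ 1 (rapidly oscillating u have ∫u²/∫(u')² → 0), and α = 1 would force 0 ≥ (1−c)∫u², impossible since c < 1; so 1−α > 0. By the sharp Poincaré inequality on H^1_0 of an interval of length L, ∫(u')² ≥ (π/L)²∫u² with equality for the first sine mode sin(π(x−x₀)/L) (x₀ the left endpoint), so the inequality holds for all u iff (1−α)(π/L)² ≥ α − c, i.e. α ≤ ((π/L)² + c)/((π/L)² + 1) = (1 + c(L/π)²)/(1 + (L/π)²). With (π/L)² = 9*π^2/25 and c = 3/4, the largest admissible constant is α = ((π/L)² + c)/((π/L)² + 1).
Simplifying, α = 3*(25 + 12*π^2)/(4*(25 + 9*π^2)).


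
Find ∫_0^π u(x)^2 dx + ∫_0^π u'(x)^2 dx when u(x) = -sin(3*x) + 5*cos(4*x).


||u||_{H^1(0,π)}^2 = 1020/7 + 435*π/2

u'(x) = -20*sin(4*x) - 3*cos(3*x).
Expand u² and (u')² and integrate term by term on (0, π), using: for integers n ≥ 1, ∫_0^π sin²(nx) dx = ∫_0^π cos²(nx) dx = π/2; for n ≠ n', ∫_0^π sin(nx)sin(n'x) dx = ∫_0^π cos(nx)cos(n'x) dx = 0; and by product-to-sum, ∫_0^π sin(nx)cos(n'x) dx = ½∫_0^π [sin((n+n')x) + sin((n−n')x)] dx, which is 0 when n+n' is even and 2n/(n²−n'²) when n+n' is odd (it need not vanish on (0, π)).
  u² squared terms: (-1)²·∫sin(3x)² dx = 1·π/2 = π/2;  (5)²·∫cos(4x)² dx = 25·π/2 = 25*π/2.
  u² cross terms: 2·(-1)·(5)·∫sin(3x)·cos(4x) dx = -10·(-6/7) = 60/7.
  So ∫_0^π u² dx = π/2 + 25*π/2 + 60/7 = 60/7 + 13*π.
  (u')² squared terms: (-20)²·∫sin(4x)² dx = 400·π/2 = 200*π;  (-3)²·∫cos(3x)² dx = 9·π/2 = 9*π/2.
  (u')² cross terms: 2·(-20)·(-3)·∫sin(4x)·cos(3x) dx = 120·(8/7) = 960/7.
  So ∫_0^π (u')² dx = 200*π + 9*π/2 + 960/7 = 960/7 + 409*π/2.
||u||_{H^1}^2 = (60/7 + 13*π) + (960/7 + 409*π/2) = 1020/7 + 435*π/2.


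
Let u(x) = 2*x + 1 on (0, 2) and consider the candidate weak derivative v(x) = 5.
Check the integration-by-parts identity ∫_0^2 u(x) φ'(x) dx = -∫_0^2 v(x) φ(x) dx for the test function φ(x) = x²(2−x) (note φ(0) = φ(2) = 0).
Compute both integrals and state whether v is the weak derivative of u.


LHS = -8/3, RHS = -20/3. No, v is not the weak derivative of u.

u(x) = 2*x + 1, classical derivative u'(x) = 2.
φ(x) = x²(2−x), so φ'(x) = x*(4 - 3*x).
Note φ(0) = φ(2) = 0, so the boundary term u·φ vanishes.
LHS = ∫_0^2 u(x) φ'(x) dx = ∫_0^2 (-6*x^3 + 5*x^2 + 4*x) dx. Term by term:
  ∫_0^2 -6*x^3 dx = -24;  ∫_0^2 5*x^2 dx = 40/3;  ∫_0^2 4*x dx = 8.
Sum: -24 + 40/3 + 8 = -8/3.
So LHS = -8/3.
∫_0^2 v(x) φ(x) dx = ∫_0^2 (-5*x^3 + 10*x^2) dx. Term by term:
  ∫_0^2 -5*x^3 dx = -20;  ∫_0^2 10*x^2 dx = 80/3.
Sum: -20 + 80/3 = 20/3.
So RHS = -∫_0^2 v(x) φ(x) dx = -20/3.
LHS − RHS = 4 ≠ 0, so the identity fails.
(For a valid weak derivative the identity must hold for EVERY test function, in particular this one. The failure shows v is NOT the weak derivative of u.)
Correct weak derivative would be u'(x) = 2.


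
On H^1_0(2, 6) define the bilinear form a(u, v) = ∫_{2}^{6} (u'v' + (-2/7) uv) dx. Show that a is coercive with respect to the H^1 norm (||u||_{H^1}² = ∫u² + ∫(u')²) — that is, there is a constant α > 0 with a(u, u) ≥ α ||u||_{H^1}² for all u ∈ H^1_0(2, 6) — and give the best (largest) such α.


α = (-32/7 + π^2)/(π^2 + 16)

Coercivity of a(·,·) on H^1_0(2, 6) means a(u, u) ≥ α ||u||_{H^1}² for every u ∈ H^1_0.
The interval has length L = 4, and Poincaré/coercivity depend only on L. Here a(u, u) = ∫(u')² + (-2/7)·∫u².
Here c = -2/7 < 0 with |c| < (π/L)² = π^2/16, so coercivity still holds. The condition a(u,u) ≥ α||u||_{H^1}² reads (1−α)∫(u')² ≥ (α−c)∫u². Any admissible α is ≤ 1 (rapidly oscillating u have ∫u²/∫(u')² → 0), and α = 1 would force 0 ≥ (1−c)∫u², impossible since c < 1; so 1−α > 0. By the sharp Poincaré inequality on H^1_0 of an interval of length L, ∫(u')² ≥ (π/L)²∫u² with equality for the first sine mode sin(π(x−x₀)/L) (x₀ the left endpoint), so the inequality holds for all u iff (1−α)(π/L)² ≥ α − c, i.e. α ≤ ((π/L)² + c)/((π/L)² + 1) = (1 + c(L/π)²)/(1 + (L/π)²). (Direct route, valid since c ≤ 0: Poincaré gives c∫u² ≥ c(L/π)²∫(u')², so a(u,u) ≥ (1 + c(L/π)²)∫(u')², while ||u||_{H^1}² ≤ (1 + (L/π)²)∫(u')²; dividing yields the same α.) With (π/L)² = π^2/16 and c = -2/7, the largest admissible constant is α = ((π/L)² + c)/((π/L)² + 1).
Simplifying, α = (-32/7 + π^2)/(π^2 + 16).


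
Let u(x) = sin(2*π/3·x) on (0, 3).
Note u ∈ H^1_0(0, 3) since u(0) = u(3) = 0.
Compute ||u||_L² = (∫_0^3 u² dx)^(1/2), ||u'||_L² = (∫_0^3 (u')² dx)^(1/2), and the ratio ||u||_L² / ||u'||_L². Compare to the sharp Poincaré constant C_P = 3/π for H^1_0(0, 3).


||u||_L² / ||u'||_L² = 3/(2*π) < C_P = 3/π.

u(x) = sin(2*π/3·x), so u'(x) = 2*π*cos(2*π*x/3)/3.
Writing u(x) = A·sin(kπx/L) with A = 1 and k = 2, use ∫_0^L sin²(kπx/L) dx = L/2 and ∫_0^L cos²(kπx/L) dx = L/2.
u² = 1·sin²(2*π/3·x) and (u')² = 4*π^2/9·cos²(2*π/3·x), and each of sin², cos² integrates to L/2 = 3/2 over (0, 3).
∫_0^3 u² dx = 3/2, so ||u||_L² = sqrt(6)/2.
∫_0^3 (u')² dx = 2*π^2/3, so ||u'||_L² = sqrt(6)*π/3.
Ratio ||u||_L² / ||u'||_L² = 3/(2*π).
Sharp Poincaré constant on H^1_0(0, 3) is C_P = L/π = 3/π, achieved by sin(π/3·x).
This is the k = 2 harmonic; the ratio L/(kπ) is strictly less than C_P = L/π, consistent with the sharp inequality ||u||_L² ≤ C_P ||u'||_L².


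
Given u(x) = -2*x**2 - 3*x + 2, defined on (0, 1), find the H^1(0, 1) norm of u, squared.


||u||_{H^1}^2 = 427/15

The H^1 norm (squared) on an interval (0, L) is
  ||u||_{H^1}^2 = ∫_0^L u(x)^2 dx + ∫_0^L u'(x)^2 dx.
Compute u'(x) = -4*x - 3.
Then u(x)^2 = 4*x**4 + 12*x**3 + x**2 - 12*x + 4 and u'(x)^2 = 16*x**2 + 24*x + 9.
Integrate each monomial from 0 to 1 using ∫_0^1 c·x^n dx = c·1^(n+1)/(n+1):
  ∫_0^1 u(x)^2 dx = ∫_0^1 (4*x^4 + 12*x^3 + x^2 - 12*x + 4) dx. Term by term:
    ∫_0^1 4*x^4 dx = 4/5;  ∫_0^1 12*x^3 dx = 3;  ∫_0^1 x^2 dx = 1/3;
    ∫_0^1 -12*x dx = -6;  ∫_0^1 4 dx = 4.
  Sum: 4/5 + 3 + 1/3 − 6 + 4 = 32/15.
  ∫_0^1 u'(x)^2 dx = ∫_0^1 (16*x^2 + 24*x + 9) dx. Term by term:
    ∫_0^1 16*x^2 dx = 16/3;  ∫_0^1 24*x dx = 12;  ∫_0^1 9 dx = 9.
  Sum: 16/3 + 12 + 9 = 79/3.
Adding: ||u||_{H^1}^2 = 32/15 + 79/3 = 427/15.


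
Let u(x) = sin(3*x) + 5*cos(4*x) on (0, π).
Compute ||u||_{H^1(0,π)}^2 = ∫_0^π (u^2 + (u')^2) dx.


||u||_{H^1(0,π)}^2 = -1020/7 + 435*π/2

u'(x) = -20*sin(4*x) + 3*cos(3*x).
Expand u² and (u')² and integrate term by term on (0, π), using: for integers n ≥ 1, ∫_0^π sin²(nx) dx = ∫_0^π cos²(nx) dx = π/2; for n ≠ n', ∫_0^π sin(nx)sin(n'x) dx = ∫_0^π cos(nx)cos(n'x) dx = 0; and by product-to-sum, ∫_0^π sin(nx)cos(n'x) dx = ½∫_0^π [sin((n+n')x) + sin((n−n')x)] dx, which is 0 when n+n' is even and 2n/(n²−n'²) when n+n' is odd (it need not vanish on (0, π)).
  u² squared terms: (5)²·∫cos(4x)² dx = 25·π/2 = 25*π/2;  (1)²·∫sin(3x)² dx = 1·π/2 = π/2.
  u² cross terms: 2·(5)·(1)·∫cos(4x)·sin(3x) dx = 10·(-6/7) = -60/7.
  So ∫_0^π u² dx = 25*π/2 + π/2 − 60/7 = -60/7 + 13*π.
  (u')² squared terms: (-20)²·∫sin(4x)² dx = 400·π/2 = 200*π;  (3)²·∫cos(3x)² dx = 9·π/2 = 9*π/2.
  (u')² cross terms: 2·(-20)·(3)·∫sin(4x)·cos(3x) dx = -120·(8/7) = -960/7.
  So ∫_0^π (u')² dx = 200*π + 9*π/2 − 960/7 = -960/7 + 409*π/2.
||u||_{H^1}^2 = (-60/7 + 13*π) + (-960/7 + 409*π/2) = -1020/7 + 435*π/2.


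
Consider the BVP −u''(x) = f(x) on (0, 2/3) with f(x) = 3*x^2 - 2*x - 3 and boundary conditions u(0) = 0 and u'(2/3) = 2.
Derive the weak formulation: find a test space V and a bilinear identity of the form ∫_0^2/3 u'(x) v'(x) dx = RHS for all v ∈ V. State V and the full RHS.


V = {v ∈ H^1(0, 2/3) : v(0) = 0} (test functions vanish at x = 0 where u is specified); weak form: ∫_0^2/3 u'v' dx = ∫_0^2/3 (3*x^2 - 2*x - 3) v dx + 2·v(2/3) for all v ∈ V.

Multiply both sides by a test function v and integrate from 0 to 2/3:
  ∫_0^2/3 −u''(x) v(x) dx = ∫_0^2/3 f(x) v(x) dx.
Integrate the LHS by parts once:
  ∫_0^2/3 −u'' v dx = −[u'(x) v(x)]_0^2/3 + ∫_0^2/3 u'(x) v'(x) dx.
Thus ∫_0^2/3 u'(x) v'(x) dx = ∫_0^2/3 f(x) v(x) dx + [u'(x) v(x)]_0^2/3.
Choose V so that boundary terms are either known or forced to vanish.
Mixed BC: u(0) = 0 (Dirichlet) and u'(2/3) = 2 (Neumann). Define V = {v ∈ H^1(0, 2/3) : v(0) = 0}. Then [u' v]_0^2/3 = u'(2/3)·v(2/3) − u'(0)·0 = 2·v(2/3).
Weak formulation: find u (satisfying any essential BC) such that ∫_0^2/3 u'(x) v'(x) dx = ∫_0^2/3 f v dx + 2·v(2/3) for all v ∈ V (Dirichlet at 0 absorbed into V; Neumann datum at x = 2/3 contributes the boundary term).
Substituting f(x) = 3*x^2 - 2*x - 3, the right-hand side is ∫_0^2/3 (3*x^2 - 2*x - 3) v dx + 2·v(2/3).


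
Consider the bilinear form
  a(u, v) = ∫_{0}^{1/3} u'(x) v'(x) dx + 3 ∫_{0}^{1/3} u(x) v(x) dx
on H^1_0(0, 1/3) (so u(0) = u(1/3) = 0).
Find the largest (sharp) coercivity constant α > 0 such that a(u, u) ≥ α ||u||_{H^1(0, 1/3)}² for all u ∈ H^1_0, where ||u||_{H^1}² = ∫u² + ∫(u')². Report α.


α = 1

Coercivity of a(·,·) on H^1_0(0, 1/3) means a(u, u) ≥ α ||u||_{H^1}² for every u ∈ H^1_0.
The interval has length L = 1/3, and Poincaré/coercivity depend only on L. Here a(u, u) = ∫(u')² + (3)·∫u².
Here c = 3 ≥ 1, so a(u,u) = ∫(u')² + c∫u² ≥ ∫(u')² + ∫u² = ||u||_{H^1}², i.e. α = 1 works. No larger α is possible: a(u,u) ≥ α||u||_{H^1}² means (1−α)∫(u')² ≥ (α−c)∫u², and for the modes u_n = sin(nπ(x−x₀)/L) (x₀ the left endpoint) one has ∫u_n²/∫(u_n')² = (L/(nπ))² → 0, so a(u_n,u_n)/||u_n||_{H^1}² → 1. Hence the optimal constant is α = 1.
Therefore α = 1.


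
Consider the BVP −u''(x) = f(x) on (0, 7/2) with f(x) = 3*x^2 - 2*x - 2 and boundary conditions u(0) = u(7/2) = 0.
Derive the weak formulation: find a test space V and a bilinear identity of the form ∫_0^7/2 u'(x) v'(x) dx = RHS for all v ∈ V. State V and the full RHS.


V = H^1_0(0, 7/2) (so v(0) = v(7/2) = 0); weak form: ∫_0^7/2 u'v' dx = ∫_0^7/2 (3*x^2 - 2*x - 2) v dx for all v ∈ V.

Multiply both sides by a test function v and integrate from 0 to 7/2:
  ∫_0^7/2 −u''(x) v(x) dx = ∫_0^7/2 f(x) v(x) dx.
Integrate the LHS by parts once:
  ∫_0^7/2 −u'' v dx = −[u'(x) v(x)]_0^7/2 + ∫_0^7/2 u'(x) v'(x) dx.
Thus ∫_0^7/2 u'(x) v'(x) dx = ∫_0^7/2 f(x) v(x) dx + [u'(x) v(x)]_0^7/2.
Choose V so that boundary terms are either known or forced to vanish.
u is Dirichlet: u(0) = u(7/2) = 0. Let V = H^1_0(0, 7/2); then v(0) = v(7/2) = 0, and [u' v]_0^7/2 = 0.
Weak formulation: find u (satisfying any essential BC) such that ∫_0^7/2 u'(x) v'(x) dx = ∫_0^7/2 f v dx for all v ∈ V.
Substituting f(x) = 3*x^2 - 2*x - 2, the right-hand side is ∫_0^7/2 (3*x^2 - 2*x - 2) v dx.


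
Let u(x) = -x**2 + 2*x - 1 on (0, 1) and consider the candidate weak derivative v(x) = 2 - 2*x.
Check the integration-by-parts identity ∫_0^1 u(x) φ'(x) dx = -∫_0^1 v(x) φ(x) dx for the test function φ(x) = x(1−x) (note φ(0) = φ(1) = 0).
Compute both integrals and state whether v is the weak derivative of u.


LHS = -1/6, RHS = -1/6. Yes, v = u' weakly.

u(x) = -x**2 + 2*x - 1, classical derivative u'(x) = 2 - 2*x.
φ(x) = x(1−x), so φ'(x) = 1 - 2*x.
Note φ(0) = φ(1) = 0, so the boundary term u·φ vanishes.
LHS = ∫_0^1 u(x) φ'(x) dx = ∫_0^1 (2*x^3 - 5*x^2 + 4*x - 1) dx. Term by term:
  ∫_0^1 2*x^3 dx = 1/2;  ∫_0^1 -5*x^2 dx = -5/3;  ∫_0^1 4*x dx = 2;
  ∫_0^1 -1 dx = -1.
Sum: 1/2 − 5/3 + 2 − 1 = -1/6.
So LHS = -1/6.
∫_0^1 v(x) φ(x) dx = ∫_0^1 (2*x^3 - 4*x^2 + 2*x) dx. Term by term:
  ∫_0^1 2*x^3 dx = 1/2;  ∫_0^1 -4*x^2 dx = -4/3;  ∫_0^1 2*x dx = 1.
Sum: 1/2 − 4/3 + 1 = 1/6.
So RHS = -∫_0^1 v(x) φ(x) dx = -1/6.
LHS = RHS, so the identity holds for this test φ.
Moreover u is smooth here and v(x) = u'(x) = 2 - 2*x pointwise, so the identity holds for every test function. Hence v is the weak derivative of u.


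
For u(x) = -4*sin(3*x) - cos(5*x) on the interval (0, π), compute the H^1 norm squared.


||u||_{H^1(0,π)}^2 = 93*π

u'(x) = 5*sin(5*x) - 12*cos(3*x).
Expand u² and (u')² and integrate term by term on (0, π), using: for integers n ≥ 1, ∫_0^π sin²(nx) dx = ∫_0^π cos²(nx) dx = π/2; for n ≠ n', ∫_0^π sin(nx)sin(n'x) dx = ∫_0^π cos(nx)cos(n'x) dx = 0; and by product-to-sum, ∫_0^π sin(nx)cos(n'x) dx = ½∫_0^π [sin((n+n')x) + sin((n−n')x)] dx, which is 0 when n+n' is even and 2n/(n²−n'²) when n+n' is odd (it need not vanish on (0, π)).
  u² squared terms: (-1)²·∫cos(5x)² dx = 1·π/2 = π/2;  (-4)²·∫sin(3x)² dx = 16·π/2 = 8*π.
  u² cross terms: 2·(-1)·(-4)·∫cos(5x)·sin(3x) dx = 8·(0) = 0.
  So ∫_0^π u² dx = π/2 + 8*π + 0 = 17*π/2.
  (u')² squared terms: (-12)²·∫cos(3x)² dx = 144·π/2 = 72*π;  (5)²·∫sin(5x)² dx = 25·π/2 = 25*π/2.
  (u')² cross terms: 2·(-12)·(5)·∫cos(3x)·sin(5x) dx = -120·(0) = 0.
  So ∫_0^π (u')² dx = 72*π + 25*π/2 + 0 = 169*π/2.
||u||_{H^1}^2 = (17*π/2) + (169*π/2) = 93*π.


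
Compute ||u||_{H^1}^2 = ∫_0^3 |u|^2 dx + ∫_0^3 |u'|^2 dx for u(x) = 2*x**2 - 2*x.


||u||_{H^1}^2 = 762/5

The H^1 norm (squared) on an interval (0, L) is
  ||u||_{H^1}^2 = ∫_0^L u(x)^2 dx + ∫_0^L u'(x)^2 dx.
Compute u'(x) = 4*x - 2.
Then u(x)^2 = 4*x**4 - 8*x**3 + 4*x**2 and u'(x)^2 = 16*x**2 - 16*x + 4.
Integrate each monomial from 0 to 3 using ∫_0^3 c·x^n dx = c·3^(n+1)/(n+1):
  ∫_0^3 u(x)^2 dx = ∫_0^3 (4*x^4 - 8*x^3 + 4*x^2) dx. Term by term:
    ∫_0^3 4*x^4 dx = 972/5;  ∫_0^3 -8*x^3 dx = -162;  ∫_0^3 4*x^2 dx = 36.
  Sum: 972/5 − 162 + 36 = 342/5.
  ∫_0^3 u'(x)^2 dx = ∫_0^3 (16*x^2 - 16*x + 4) dx. Term by term:
    ∫_0^3 16*x^2 dx = 144;  ∫_0^3 -16*x dx = -72;  ∫_0^3 4 dx = 12.
  Sum: 144 − 72 + 12 = 84.
Adding: ||u||_{H^1}^2 = 342/5 + 84 = 762/5.


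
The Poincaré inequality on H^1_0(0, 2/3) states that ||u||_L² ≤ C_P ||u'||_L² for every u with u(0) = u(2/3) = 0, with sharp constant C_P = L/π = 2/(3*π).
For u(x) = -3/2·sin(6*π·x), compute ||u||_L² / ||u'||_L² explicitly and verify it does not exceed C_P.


||u||_L² / ||u'||_L² = 1/(6*π) < C_P = 2/(3*π).

u(x) = -3/2·sin(6*π·x), so u'(x) = -9*π*cos(6*π*x).
Writing u(x) = A·sin(kπx/L) with A = -3/2 and k = 4, use ∫_0^L sin²(kπx/L) dx = L/2 and ∫_0^L cos²(kπx/L) dx = L/2.
u² = 9/4·sin²(6*π·x) and (u')² = 81*π^2·cos²(6*π·x), and each of sin², cos² integrates to L/2 = 1/3 over (0, 2/3).
∫_0^2/3 u² dx = 3/4, so ||u||_L² = sqrt(3)/2.
∫_0^2/3 (u')² dx = 27*π^2, so ||u'||_L² = 3*sqrt(3)*π.
Ratio ||u||_L² / ||u'||_L² = 1/(6*π).
Sharp Poincaré constant on H^1_0(0, 2/3) is C_P = L/π = 2/(3*π), achieved by sin(3*π/2·x).
This is the k = 4 harmonic; the ratio L/(kπ) is strictly less than C_P = L/π, consistent with the sharp inequality ||u||_L² ≤ C_P ||u'||_L².


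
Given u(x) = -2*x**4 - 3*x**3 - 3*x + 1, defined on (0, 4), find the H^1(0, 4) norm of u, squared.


||u||_{H^1}^2 = 32485960/63

The H^1 norm (squared) on an interval (0, L) is
  ||u||_{H^1}^2 = ∫_0^L u(x)^2 dx + ∫_0^L u'(x)^2 dx.
Compute u'(x) = -8*x**3 - 9*x**2 - 3.
Then u(x)^2 = 4*x**8 + 12*x**7 + 9*x**6 + 12*x**5 + 14*x**4 - 6*x**3 + 9*x**2 - 6*x + 1 and u'(x)^2 = 64*x**6 + 144*x**5 + 81*x**4 + 48*x**3 + 54*x**2 + 9.
Integrate each monomial from 0 to 4 using ∫_0^4 c·x^n dx = c·4^(n+1)/(n+1):
  ∫_0^4 u(x)^2 dx = ∫_0^4 (4*x^8 + 12*x^7 + 9*x^6 + 12*x^5 + 14*x^4 - 6*x^3 + 9*x^2 - 6*x + 1) dx. Term by term:
    ∫_0^4 4*x^8 dx = 1048576/9;  ∫_0^4 12*x^7 dx = 98304;  ∫_0^4 9*x^6 dx = 147456/7;
    ∫_0^4 12*x^5 dx = 8192;  ∫_0^4 14*x^4 dx = 14336/5;  ∫_0^4 -6*x^3 dx = -384;
    ∫_0^4 9*x^2 dx = 192;  ∫_0^4 -6*x dx = -48;  ∫_0^4 1 dx = 4.
  Sum: 1048576/9 + 98304 + 147456/7 + 8192 + 14336/5 − 384 + 192 − 48 + 4 = 77710748/315.
  ∫_0^4 u'(x)^2 dx = ∫_0^4 (64*x^6 + 144*x^5 + 81*x^4 + 48*x^3 + 54*x^2 + 9) dx. Term by term:
    ∫_0^4 64*x^6 dx = 1048576/7;  ∫_0^4 144*x^5 dx = 98304;  ∫_0^4 81*x^4 dx = 82944/5;
    ∫_0^4 48*x^3 dx = 3072;  ∫_0^4 54*x^2 dx = 1152;  ∫_0^4 9 dx = 36.
  Sum: 1048576/7 + 98304 + 82944/5 + 3072 + 1152 + 36 = 9413228/35.
Adding: ||u||_{H^1}^2 = 77710748/315 + 9413228/35 = 32485960/63.


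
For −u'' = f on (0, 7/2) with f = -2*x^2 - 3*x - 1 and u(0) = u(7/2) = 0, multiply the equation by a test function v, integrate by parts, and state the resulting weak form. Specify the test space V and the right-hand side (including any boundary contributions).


V = H^1_0(0, 7/2) (so v(0) = v(7/2) = 0); weak form: ∫_0^7/2 u'v' dx = ∫_0^7/2 (-2*x^2 - 3*x - 1) v dx for all v ∈ V.

Multiply both sides by a test function v and integrate from 0 to 7/2:
  ∫_0^7/2 −u''(x) v(x) dx = ∫_0^7/2 f(x) v(x) dx.
Integrate the LHS by parts once:
  ∫_0^7/2 −u'' v dx = −[u'(x) v(x)]_0^7/2 + ∫_0^7/2 u'(x) v'(x) dx.
Thus ∫_0^7/2 u'(x) v'(x) dx = ∫_0^7/2 f(x) v(x) dx + [u'(x) v(x)]_0^7/2.
Choose V so that boundary terms are either known or forced to vanish.
u is Dirichlet: u(0) = u(7/2) = 0. Let V = H^1_0(0, 7/2); then v(0) = v(7/2) = 0, and [u' v]_0^7/2 = 0.
Weak formulation: find u (satisfying any essential BC) such that ∫_0^7/2 u'(x) v'(x) dx = ∫_0^7/2 f v dx for all v ∈ V.
Substituting f(x) = -2*x^2 - 3*x - 1, the right-hand side is ∫_0^7/2 (-2*x^2 - 3*x - 1) v dx.


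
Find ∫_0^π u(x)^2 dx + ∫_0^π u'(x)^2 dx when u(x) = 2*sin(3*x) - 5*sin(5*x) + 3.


||u||_{H^1(0,π)}^2 = -4 + 354*π

u'(x) = 6*cos(3*x) - 25*cos(5*x).
Expand u² and (u')² and integrate term by term on (0, π), using: for integers n ≥ 1, ∫_0^π sin²(nx) dx = ∫_0^π cos²(nx) dx = π/2; for n ≠ n', ∫_0^π sin(nx)sin(n'x) dx = ∫_0^π cos(nx)cos(n'x) dx = 0; and by product-to-sum, ∫_0^π sin(nx)cos(n'x) dx = ½∫_0^π [sin((n+n')x) + sin((n−n')x)] dx, which is 0 when n+n' is even and 2n/(n²−n'²) when n+n' is odd (it need not vanish on (0, π)). For the constant mode: ∫_0^π 1 dx = π, ∫_0^π cos(nx) dx = 0, ∫_0^π sin(nx) dx = (1−(−1)^n)/n.
  u² squared terms: (3)²·∫1 dx = 9·π = 9*π;  (-5)²·∫sin(5x)² dx = 25·π/2 = 25*π/2;  (2)²·∫sin(3x)² dx = 4·π/2 = 2*π.
  u² cross terms: 2·(3)·(-5)·∫1·sin(5x) dx = -30·(2/5) = -12;  2·(3)·(2)·∫1·sin(3x) dx = 12·(2/3) = 8;  2·(-5)·(2)·∫sin(5x)·sin(3x) dx = -20·(0) = 0.
  So ∫_0^π u² dx = 9*π + 25*π/2 + 2*π − 12 + 8 + 0 = -4 + 47*π/2.
  (u')² squared terms: (-25)²·∫cos(5x)² dx = 625·π/2 = 625*π/2;  (6)²·∫cos(3x)² dx = 36·π/2 = 18*π.
  (u')² cross terms: 2·(-25)·(6)·∫cos(5x)·cos(3x) dx = -300·(0) = 0.
  So ∫_0^π (u')² dx = 625*π/2 + 18*π + 0 = 661*π/2.
||u||_{H^1}^2 = (-4 + 47*π/2) + (661*π/2) = -4 + 354*π.


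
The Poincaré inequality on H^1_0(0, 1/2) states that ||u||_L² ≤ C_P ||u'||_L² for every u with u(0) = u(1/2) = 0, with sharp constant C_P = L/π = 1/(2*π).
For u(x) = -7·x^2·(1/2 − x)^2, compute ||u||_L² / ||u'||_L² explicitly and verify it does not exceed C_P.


||u||_L² / ||u'||_L² = sqrt(3)/12 < C_P = 1/(2*π).

u(x) = -7·x^2·(1/2 − x)^2, so u'(x) = 7*x*(-8*x^2 + 6*x - 1)/2.
u(x) = -7·x^2·(1/2 − x)^2 vanishes at x = 0 and x = 1/2, so u ∈ H^1_0(0, 1/2). Differentiate via the product rule and integrate the resulting polynomials term by term.
  ∫_0^1/2 u² dx = ∫_0^1/2 (49*x^8 - 98*x^7 + 147*x^6/2 - 49*x^5/2 + 49*x^4/16) dx. Term by term:
    ∫_0^1/2 49*x^8 dx = 49/4608;  ∫_0^1/2 -98*x^7 dx = -49/1024;  ∫_0^1/2 147*x^6/2 dx = 21/256;
    ∫_0^1/2 -49*x^5/2 dx = -49/768;  ∫_0^1/2 49*x^4/16 dx = 49/2560.
  Sum: 49/4608 − 49/1024 + 21/256 − 49/768 + 49/2560 = 7/46080.
  ∫_0^1/2 (u')² dx = ∫_0^1/2 (784*x^6 - 1176*x^5 + 637*x^4 - 147*x^3 + 49*x^2/4) dx. Term by term:
    ∫_0^1/2 784*x^6 dx = 7/8;  ∫_0^1/2 -1176*x^5 dx = -49/16;  ∫_0^1/2 637*x^4 dx = 637/160;
    ∫_0^1/2 -147*x^3 dx = -147/64;  ∫_0^1/2 49*x^2/4 dx = 49/96.
  Sum: 7/8 − 49/16 + 637/160 − 147/64 + 49/96 = 7/960.
∫_0^1/2 u² dx = 7/46080, so ||u||_L² = sqrt(35)/480.
∫_0^1/2 (u')² dx = 7/960, so ||u'||_L² = sqrt(105)/120.
Ratio ||u||_L² / ||u'||_L² = sqrt(3)/12.
Sharp Poincaré constant on H^1_0(0, 1/2) is C_P = L/π = 1/(2*π), achieved by sin(2*π·x).
A polynomial bump cannot attain the sharp Poincaré constant (only the first sine eigenfunction does), so the ratio is strictly less than C_P, consistent with ||u||_L² ≤ C_P ||u'||_L².
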